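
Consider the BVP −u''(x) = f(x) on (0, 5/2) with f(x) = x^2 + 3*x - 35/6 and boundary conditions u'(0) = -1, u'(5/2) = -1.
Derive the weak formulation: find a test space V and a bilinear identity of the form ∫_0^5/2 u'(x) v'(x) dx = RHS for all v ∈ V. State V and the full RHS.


V = H^1(0, 5/2) (v unrestricted at boundary; u is determined up to an additive constant); weak form: ∫_0^5/2 u'v' dx = ∫_0^5/2 (x^2 + 3*x - 35/6) v dx − v(5/2) + v(0) for all v ∈ V.

Multiply both sides by a test function v and integrate from 0 to 5/2:
  ∫_0^5/2 −u''(x) v(x) dx = ∫_0^5/2 f(x) v(x) dx.
Integrate the LHS by parts once:
  ∫_0^5/2 −u'' v dx = −[u'(x) v(x)]_0^5/2 + ∫_0^5/2 u'(x) v'(x) dx.
Thus ∫_0^5/2 u'(x) v'(x) dx = ∫_0^5/2 f(x) v(x) dx + [u'(x) v(x)]_0^5/2.
Choose V so that boundary terms are either known or forced to vanish.
u has inhomogeneous Neumann u'(0) = -1, u'(5/2) = -1. [u' v]_0^5/2 = (-1)·v(5/2) − (-1)·v(0) = − v(5/2) + v(0). Take V = H^1(0, 5/2); boundary term becomes part of RHS.
Weak formulation: find u (satisfying any essential BC) such that ∫_0^5/2 u'(x) v'(x) dx = ∫_0^5/2 f v dx − v(5/2) + v(0) for all v ∈ V (Neumann data are natural BCs: they enter the RHS as boundary terms).
Substituting f(x) = x^2 + 3*x - 35/6, the right-hand side is ∫_0^5/2 (x^2 + 3*x - 35/6) v dx − v(5/2) + v(0).
Compatibility check (pure Neumann): taking v ≡ 1 ∈ V gives 0 = ∫_0^5/2 f dx + (-1) − (-1), i.e. ∫_0^5/2 f dx must equal u'(0) − u'(5/2) = 0. Indeed ∫_0^5/2 (x^2 + 3*x - 35/6) dx = 0, so the data are compatible. The solution is then unique only up to an additive constant (fix it e.g. by requiring ∫_0^5/2 u dx = 0).


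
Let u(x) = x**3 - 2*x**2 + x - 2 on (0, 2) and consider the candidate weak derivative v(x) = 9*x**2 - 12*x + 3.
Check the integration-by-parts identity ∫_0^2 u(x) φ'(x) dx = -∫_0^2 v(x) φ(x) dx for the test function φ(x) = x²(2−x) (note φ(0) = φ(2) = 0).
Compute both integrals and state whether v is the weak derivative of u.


LHS = -4/3, RHS = -4. No, v is not the weak derivative of u.

u(x) = x**3 - 2*x**2 + x - 2, classical derivative u'(x) = 3*x**2 - 4*x + 1.
φ(x) = x²(2−x), so φ'(x) = x*(4 - 3*x).
Note φ(0) = φ(2) = 0, so the boundary term u·φ vanishes.
LHS = ∫_0^2 u(x) φ'(x) dx = ∫_0^2 (-3*x^5 + 10*x^4 - 11*x^3 + 10*x^2 - 8*x) dx. Term by term:
  ∫_0^2 -3*x^5 dx = -32;  ∫_0^2 10*x^4 dx = 64;  ∫_0^2 -11*x^3 dx = -44;
  ∫_0^2 10*x^2 dx = 80/3;  ∫_0^2 -8*x dx = -16.
Sum: -32 + 64 − 44 + 80/3 − 16 = -4/3.
So LHS = -4/3.
∫_0^2 v(x) φ(x) dx = ∫_0^2 (-9*x^5 + 30*x^4 - 27*x^3 + 6*x^2) dx. Term by term:
  ∫_0^2 -9*x^5 dx = -96;  ∫_0^2 30*x^4 dx = 192;  ∫_0^2 -27*x^3 dx = -108;
  ∫_0^2 6*x^2 dx = 16.
Sum: -96 + 192 − 108 + 16 = 4.
So RHS = -∫_0^2 v(x) φ(x) dx = -4.
LHS − RHS = 8/3 ≠ 0, so the identity fails.
(For a valid weak derivative the identity must hold for EVERY test function, in particular this one. The failure shows v is NOT the weak derivative of u.)
Correct weak derivative would be u'(x) = 3*x**2 - 4*x + 1.


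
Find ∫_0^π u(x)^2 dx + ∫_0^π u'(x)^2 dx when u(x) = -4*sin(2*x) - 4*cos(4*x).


||u||_{H^1(0,π)}^2 = 176*π

u'(x) = 16*sin(4*x) - 8*cos(2*x).
Expand u² and (u')² and integrate term by term on (0, π), using: for integers n ≥ 1, ∫_0^π sin²(nx) dx = ∫_0^π cos²(nx) dx = π/2; for n ≠ n', ∫_0^π sin(nx)sin(n'x) dx = ∫_0^π cos(nx)cos(n'x) dx = 0; and by product-to-sum, ∫_0^π sin(nx)cos(n'x) dx = ½∫_0^π [sin((n+n')x) + sin((n−n')x)] dx, which is 0 when n+n' is even and 2n/(n²−n'²) when n+n' is odd (it need not vanish on (0, π)).
  u² squared terms: (-4)²·∫cos(4x)² dx = 16·π/2 = 8*π;  (-4)²·∫sin(2x)² dx = 16·π/2 = 8*π.
  u² cross terms: 2·(-4)·(-4)·∫cos(4x)·sin(2x) dx = 32·(0) = 0.
  So ∫_0^π u² dx = 8*π + 8*π + 0 = 16*π.
  (u')² squared terms: (-8)²·∫cos(2x)² dx = 64·π/2 = 32*π;  (16)²·∫sin(4x)² dx = 256·π/2 = 128*π.
  (u')² cross terms: 2·(-8)·(16)·∫cos(2x)·sin(4x) dx = -256·(0) = 0.
  So ∫_0^π (u')² dx = 32*π + 128*π + 0 = 160*π.
||u||_{H^1}^2 = (16*π) + (160*π) = 176*π.


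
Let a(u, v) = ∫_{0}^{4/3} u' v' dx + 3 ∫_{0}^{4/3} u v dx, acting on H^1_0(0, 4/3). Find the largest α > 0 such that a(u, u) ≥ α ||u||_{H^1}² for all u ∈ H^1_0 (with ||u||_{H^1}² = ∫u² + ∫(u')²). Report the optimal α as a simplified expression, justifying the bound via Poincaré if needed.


α = 1

Coercivity of a(·,·) on H^1_0(0, 4/3) means a(u, u) ≥ α ||u||_{H^1}² for every u ∈ H^1_0.
The interval has length L = 4/3, and Poincaré/coercivity depend only on L. Here a(u, u) = ∫(u')² + (3)·∫u².
Here c = 3 ≥ 1, so a(u,u) = ∫(u')² + c∫u² ≥ ∫(u')² + ∫u² = ||u||_{H^1}², i.e. α = 1 works. No larger α is possible: a(u,u) ≥ α||u||_{H^1}² means (1−α)∫(u')² ≥ (α−c)∫u², and for the modes u_n = sin(nπ(x−x₀)/L) (x₀ the left endpoint) one has ∫u_n²/∫(u_n')² = (L/(nπ))² → 0, so a(u_n,u_n)/||u_n||_{H^1}² → 1. Hence the optimal constant is α = 1.
Therefore α = 1.


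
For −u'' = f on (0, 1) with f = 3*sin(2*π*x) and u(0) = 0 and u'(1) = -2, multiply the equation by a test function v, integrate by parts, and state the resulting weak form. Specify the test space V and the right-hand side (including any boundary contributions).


V = {v ∈ H^1(0, 1) : v(0) = 0} (test functions vanish at x = 0 where u is specified); weak form: ∫_0^1 u'v' dx = ∫_0^1 (3*sin(2*π*x)) v dx − 2·v(1) for all v ∈ V.

Multiply both sides by a test function v and integrate from 0 to 1:
  ∫_0^1 −u''(x) v(x) dx = ∫_0^1 f(x) v(x) dx.
Integrate the LHS by parts once:
  ∫_0^1 −u'' v dx = −[u'(x) v(x)]_0^1 + ∫_0^1 u'(x) v'(x) dx.
Thus ∫_0^1 u'(x) v'(x) dx = ∫_0^1 f(x) v(x) dx + [u'(x) v(x)]_0^1.
Choose V so that boundary terms are either known or forced to vanish.
Mixed BC: u(0) = 0 (Dirichlet) and u'(1) = -2 (Neumann). Define V = {v ∈ H^1(0, 1) : v(0) = 0}. Then [u' v]_0^1 = u'(1)·v(1) − u'(0)·0 = − 2·v(1).
Weak formulation: find u (satisfying any essential BC) such that ∫_0^1 u'(x) v'(x) dx = ∫_0^1 f v dx − 2·v(1) for all v ∈ V (Dirichlet at 0 absorbed into V; Neumann datum at x = 1 contributes the boundary term).
Substituting f(x) = 3*sin(2*π*x), the right-hand side is ∫_0^1 (3*sin(2*π*x)) v dx − 2·v(1).


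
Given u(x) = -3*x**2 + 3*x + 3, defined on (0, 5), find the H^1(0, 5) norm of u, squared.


||u||_{H^1}^2 = 7605/2

The H^1 norm (squared) on an interval (0, L) is
  ||u||_{H^1}^2 = ∫_0^L u(x)^2 dx + ∫_0^L u'(x)^2 dx.
Compute u'(x) = 3 - 6*x.
Then u(x)^2 = 9*x**4 - 18*x**3 - 9*x**2 + 18*x + 9 and u'(x)^2 = 36*x**2 - 36*x + 9.
Integrate each monomial from 0 to 5 using ∫_0^5 c·x^n dx = c·5^(n+1)/(n+1):
  ∫_0^5 u(x)^2 dx = ∫_0^5 (9*x^4 - 18*x^3 - 9*x^2 + 18*x + 9) dx. Term by term:
    ∫_0^5 9*x^4 dx = 5625;  ∫_0^5 -18*x^3 dx = -5625/2;  ∫_0^5 -9*x^2 dx = -375;
    ∫_0^5 18*x dx = 225;  ∫_0^5 9 dx = 45.
  Sum: 5625 − 5625/2 − 375 + 225 + 45 = 5415/2.
  ∫_0^5 u'(x)^2 dx = ∫_0^5 (36*x^2 - 36*x + 9) dx. Term by term:
    ∫_0^5 36*x^2 dx = 1500;  ∫_0^5 -36*x dx = -450;  ∫_0^5 9 dx = 45.
  Sum: 1500 − 450 + 45 = 1095.
Adding: ||u||_{H^1}^2 = 5415/2 + 1095 = 7605/2.


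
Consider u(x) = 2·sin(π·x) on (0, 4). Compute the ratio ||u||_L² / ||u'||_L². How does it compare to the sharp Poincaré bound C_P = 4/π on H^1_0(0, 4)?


||u||_L² / ||u'||_L² = 1/π < C_P = 4/π.

u(x) = 2·sin(π·x), so u'(x) = 2*π*cos(π*x).
Writing u(x) = A·sin(kπx/L) with A = 2 and k = 4, use ∫_0^L sin²(kπx/L) dx = L/2 and ∫_0^L cos²(kπx/L) dx = L/2.
u² = 4·sin²(π·x) and (u')² = 4*π^2·cos²(π·x), and each of sin², cos² integrates to L/2 = 2 over (0, 4).
∫_0^4 u² dx = 8, so ||u||_L² = 2*sqrt(2).
∫_0^4 (u')² dx = 8*π^2, so ||u'||_L² = 2*sqrt(2)*π.
Ratio ||u||_L² / ||u'||_L² = 1/π.
Sharp Poincaré constant on H^1_0(0, 4) is C_P = L/π = 4/π, achieved by sin(π/4·x).
This is the k = 4 harmonic; the ratio L/(kπ) is strictly less than C_P = L/π, consistent with the sharp inequality ||u||_L² ≤ C_P ||u'||_L².


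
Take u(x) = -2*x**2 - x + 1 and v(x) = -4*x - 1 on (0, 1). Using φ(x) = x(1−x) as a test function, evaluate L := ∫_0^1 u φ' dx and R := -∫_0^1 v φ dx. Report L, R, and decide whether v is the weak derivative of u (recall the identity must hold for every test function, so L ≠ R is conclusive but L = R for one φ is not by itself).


LHS = 1/2, RHS = 1/2. Yes, v = u' weakly.

u(x) = -2*x**2 - x + 1, classical derivative u'(x) = -4*x - 1.
φ(x) = x(1−x), so φ'(x) = 1 - 2*x.
Note φ(0) = φ(1) = 0, so the boundary term u·φ vanishes.
LHS = ∫_0^1 u(x) φ'(x) dx = ∫_0^1 (4*x^3 - 3*x + 1) dx. Term by term:
  ∫_0^1 4*x^3 dx = 1;  ∫_0^1 -3*x dx = -3/2;  ∫_0^1 1 dx = 1.
Sum: 1 − 3/2 + 1 = 1/2.
So LHS = 1/2.
∫_0^1 v(x) φ(x) dx = ∫_0^1 (4*x^3 - 3*x^2 - x) dx. Term by term:
  ∫_0^1 4*x^3 dx = 1;  ∫_0^1 -3*x^2 dx = -1;  ∫_0^1 -x dx = -1/2.
Sum: 1 − 1 − 1/2 = -1/2.
So RHS = -∫_0^1 v(x) φ(x) dx = 1/2.
LHS = RHS, so the identity holds for this test φ.
Moreover u is smooth here and v(x) = u'(x) = -4*x - 1 pointwise, so the identity holds for every test function. Hence v is the weak derivative of u.


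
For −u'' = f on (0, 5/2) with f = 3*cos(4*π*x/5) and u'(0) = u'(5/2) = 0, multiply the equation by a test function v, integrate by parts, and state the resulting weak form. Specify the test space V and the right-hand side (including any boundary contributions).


V = H^1(0, 5/2) (no boundary constraint on v; u is determined up to an additive constant); weak form: ∫_0^5/2 u'v' dx = ∫_0^5/2 (3*cos(4*π*x/5)) v dx for all v ∈ V.

Multiply both sides by a test function v and integrate from 0 to 5/2:
  ∫_0^5/2 −u''(x) v(x) dx = ∫_0^5/2 f(x) v(x) dx.
Integrate the LHS by parts once:
  ∫_0^5/2 −u'' v dx = −[u'(x) v(x)]_0^5/2 + ∫_0^5/2 u'(x) v'(x) dx.
Thus ∫_0^5/2 u'(x) v'(x) dx = ∫_0^5/2 f(x) v(x) dx + [u'(x) v(x)]_0^5/2.
Choose V so that boundary terms are either known or forced to vanish.
u has homogeneous Neumann: u'(0) = u'(5/2) = 0. So [u' v]_0^5/2 = 0·v(5/2) − 0·v(0) = 0 for any v; take V = H^1(0, 5/2).
Weak formulation: find u (satisfying any essential BC) such that ∫_0^5/2 u'(x) v'(x) dx = ∫_0^5/2 f v dx for all v ∈ V (homogeneous Neumann, so boundary terms vanish).
Substituting f(x) = 3*cos(4*π*x/5), the right-hand side is ∫_0^5/2 (3*cos(4*π*x/5)) v dx.
Compatibility check (pure Neumann): taking v ≡ 1 ∈ V gives 0 = ∫_0^5/2 f dx + (0) − (0), i.e. ∫_0^5/2 f dx must equal u'(0) − u'(5/2) = 0. Indeed ∫_0^5/2 (3*cos(4*π*x/5)) dx = 0, so the data are compatible. The solution is then unique only up to an additive constant (fix it e.g. by requiring ∫_0^5/2 u dx = 0).


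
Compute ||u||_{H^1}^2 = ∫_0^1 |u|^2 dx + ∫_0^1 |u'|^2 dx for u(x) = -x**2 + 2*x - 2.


||u||_{H^1}^2 = 16/5

The H^1 norm (squared) on an interval (0, L) is
  ||u||_{H^1}^2 = ∫_0^L u(x)^2 dx + ∫_0^L u'(x)^2 dx.
Compute u'(x) = 2 - 2*x.
Then u(x)^2 = x**4 - 4*x**3 + 8*x**2 - 8*x + 4 and u'(x)^2 = 4*x**2 - 8*x + 4.
Integrate each monomial from 0 to 1 using ∫_0^1 c·x^n dx = c·1^(n+1)/(n+1):
  ∫_0^1 u(x)^2 dx = ∫_0^1 (x^4 - 4*x^3 + 8*x^2 - 8*x + 4) dx. Term by term:
    ∫_0^1 x^4 dx = 1/5;  ∫_0^1 -4*x^3 dx = -1;  ∫_0^1 8*x^2 dx = 8/3;
    ∫_0^1 -8*x dx = -4;  ∫_0^1 4 dx = 4.
  Sum: 1/5 − 1 + 8/3 − 4 + 4 = 28/15.
  ∫_0^1 u'(x)^2 dx = ∫_0^1 (4*x^2 - 8*x + 4) dx. Term by term:
    ∫_0^1 4*x^2 dx = 4/3;  ∫_0^1 -8*x dx = -4;  ∫_0^1 4 dx = 4.
  Sum: 4/3 − 4 + 4 = 4/3.
Adding: ||u||_{H^1}^2 = 28/15 + 4/3 = 16/5.


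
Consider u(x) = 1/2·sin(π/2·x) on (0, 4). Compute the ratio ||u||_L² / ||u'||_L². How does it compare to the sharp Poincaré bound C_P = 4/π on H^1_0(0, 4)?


||u||_L² / ||u'||_L² = 2/π < C_P = 4/π.

u(x) = 1/2·sin(π/2·x), so u'(x) = π*cos(π*x/2)/4.
Writing u(x) = A·sin(kπx/L) with A = 1/2 and k = 2, use ∫_0^L sin²(kπx/L) dx = L/2 and ∫_0^L cos²(kπx/L) dx = L/2.
u² = 1/4·sin²(π/2·x) and (u')² = π^2/16·cos²(π/2·x), and each of sin², cos² integrates to L/2 = 2 over (0, 4).
∫_0^4 u² dx = 1/2, so ||u||_L² = sqrt(2)/2.
∫_0^4 (u')² dx = π^2/8, so ||u'||_L² = sqrt(2)*π/4.
Ratio ||u||_L² / ||u'||_L² = 2/π.
Sharp Poincaré constant on H^1_0(0, 4) is C_P = L/π = 4/π, achieved by sin(π/4·x).
This is the k = 2 harmonic; the ratio L/(kπ) is strictly less than C_P = L/π, consistent with the sharp inequality ||u||_L² ≤ C_P ||u'||_L².


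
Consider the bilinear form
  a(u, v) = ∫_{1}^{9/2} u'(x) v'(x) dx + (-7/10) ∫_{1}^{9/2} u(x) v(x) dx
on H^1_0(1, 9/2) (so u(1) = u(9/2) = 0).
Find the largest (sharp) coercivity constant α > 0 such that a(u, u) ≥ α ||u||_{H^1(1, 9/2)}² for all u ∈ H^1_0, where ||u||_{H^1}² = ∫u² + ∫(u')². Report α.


α = (-343 + 40*π^2)/(10*(4*π^2 + 49))

Coercivity of a(·,·) on H^1_0(1, 9/2) means a(u, u) ≥ α ||u||_{H^1}² for every u ∈ H^1_0.
The interval has length L = 7/2, and Poincaré/coercivity depend only on L. Here a(u, u) = ∫(u')² + (-7/10)·∫u².
Here c = -7/10 < 0 with |c| < (π/L)² = 4*π^2/49, so coercivity still holds. The condition a(u,u) ≥ α||u||_{H^1}² reads (1−α)∫(u')² ≥ (α−c)∫u². Any admissible α is ≤ 1 (rapidly oscillating u have ∫u²/∫(u')² → 0), and α = 1 would force 0 ≥ (1−c)∫u², impossible since c < 1; so 1−α > 0. By the sharp Poincaré inequality on H^1_0 of an interval of length L, ∫(u')² ≥ (π/L)²∫u² with equality for the first sine mode sin(π(x−x₀)/L) (x₀ the left endpoint), so the inequality holds for all u iff (1−α)(π/L)² ≥ α − c, i.e. α ≤ ((π/L)² + c)/((π/L)² + 1) = (1 + c(L/π)²)/(1 + (L/π)²). (Direct route, valid since c ≤ 0: Poincaré gives c∫u² ≥ c(L/π)²∫(u')², so a(u,u) ≥ (1 + c(L/π)²)∫(u')², while ||u||_{H^1}² ≤ (1 + (L/π)²)∫(u')²; dividing yields the same α.) With (π/L)² = 4*π^2/49 and c = -7/10, the largest admissible constant is α = ((π/L)² + c)/((π/L)² + 1).
Simplifying, α = (-343 + 40*π^2)/(10*(4*π^2 + 49)).


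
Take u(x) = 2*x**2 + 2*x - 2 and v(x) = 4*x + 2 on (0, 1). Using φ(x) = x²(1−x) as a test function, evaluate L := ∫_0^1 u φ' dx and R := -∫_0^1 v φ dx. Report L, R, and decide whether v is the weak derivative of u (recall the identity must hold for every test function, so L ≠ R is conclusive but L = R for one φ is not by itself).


LHS = -11/30, RHS = -11/30. Yes, v = u' weakly.

u(x) = 2*x**2 + 2*x - 2, classical derivative u'(x) = 4*x + 2.
φ(x) = x²(1−x), so φ'(x) = x*(2 - 3*x).
Note φ(0) = φ(1) = 0, so the boundary term u·φ vanishes.
LHS = ∫_0^1 u(x) φ'(x) dx = ∫_0^1 (-6*x^4 - 2*x^3 + 10*x^2 - 4*x) dx. Term by term:
  ∫_0^1 -6*x^4 dx = -6/5;  ∫_0^1 -2*x^3 dx = -1/2;  ∫_0^1 10*x^2 dx = 10/3;
  ∫_0^1 -4*x dx = -2.
Sum: -6/5 − 1/2 + 10/3 − 2 = -11/30.
So LHS = -11/30.
∫_0^1 v(x) φ(x) dx = ∫_0^1 (-4*x^4 + 2*x^3 + 2*x^2) dx. Term by term:
  ∫_0^1 -4*x^4 dx = -4/5;  ∫_0^1 2*x^3 dx = 1/2;  ∫_0^1 2*x^2 dx = 2/3.
Sum: -4/5 + 1/2 + 2/3 = 11/30.
So RHS = -∫_0^1 v(x) φ(x) dx = -11/30.
LHS = RHS, so the identity holds for this test φ.
Moreover u is smooth here and v(x) = u'(x) = 4*x + 2 pointwise, so the identity holds for every test function. Hence v is the weak derivative of u.


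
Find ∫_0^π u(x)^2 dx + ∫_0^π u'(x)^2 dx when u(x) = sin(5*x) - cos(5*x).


||u||_{H^1(0,π)}^2 = 26*π

u'(x) = 5*sin(5*x) + 5*cos(5*x).
Expand u² and (u')² and integrate term by term on (0, π), using: for integers n ≥ 1, ∫_0^π sin²(nx) dx = ∫_0^π cos²(nx) dx = π/2; for n ≠ n', ∫_0^π sin(nx)sin(n'x) dx = ∫_0^π cos(nx)cos(n'x) dx = 0; and by product-to-sum, ∫_0^π sin(nx)cos(n'x) dx = ½∫_0^π [sin((n+n')x) + sin((n−n')x)] dx, which is 0 when n+n' is even and 2n/(n²−n'²) when n+n' is odd (it need not vanish on (0, π)).
  u² squared terms: (-1)²·∫cos(5x)² dx = 1·π/2 = π/2;  (1)²·∫sin(5x)² dx = 1·π/2 = π/2.
  u² cross terms: 2·(-1)·(1)·∫cos(5x)·sin(5x) dx = -2·(0) = 0.
  So ∫_0^π u² dx = π/2 + π/2 + 0 = π.
  (u')² squared terms: (5)²·∫cos(5x)² dx = 25·π/2 = 25*π/2;  (5)²·∫sin(5x)² dx = 25·π/2 = 25*π/2.
  (u')² cross terms: 2·(5)·(5)·∫cos(5x)·sin(5x) dx = 50·(0) = 0.
  So ∫_0^π (u')² dx = 25*π/2 + 25*π/2 + 0 = 25*π.
||u||_{H^1}^2 = (π) + (25*π) = 26*π.


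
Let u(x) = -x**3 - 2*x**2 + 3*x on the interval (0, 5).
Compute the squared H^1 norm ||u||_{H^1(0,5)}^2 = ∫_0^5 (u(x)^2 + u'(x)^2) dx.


||u||_{H^1}^2 = 585145/21

The H^1 norm (squared) on an interval (0, L) is
  ||u||_{H^1}^2 = ∫_0^L u(x)^2 dx + ∫_0^L u'(x)^2 dx.
Compute u'(x) = -3*x**2 - 4*x + 3.
Then u(x)^2 = x**6 + 4*x**5 - 2*x**4 - 12*x**3 + 9*x**2 and u'(x)^2 = 9*x**4 + 24*x**3 - 2*x**2 - 24*x + 9.
Integrate each monomial from 0 to 5 using ∫_0^5 c·x^n dx = c·5^(n+1)/(n+1):
  ∫_0^5 u(x)^2 dx = ∫_0^5 (x^6 + 4*x^5 - 2*x^4 - 12*x^3 + 9*x^2) dx. Term by term:
    ∫_0^5 x^6 dx = 78125/7;  ∫_0^5 4*x^5 dx = 31250/3;  ∫_0^5 -2*x^4 dx = -1250;
    ∫_0^5 -12*x^3 dx = -1875;  ∫_0^5 9*x^2 dx = 375.
  Sum: 78125/7 + 31250/3 − 1250 − 1875 + 375 = 395375/21.
  ∫_0^5 u'(x)^2 dx = ∫_0^5 (9*x^4 + 24*x^3 - 2*x^2 - 24*x + 9) dx. Term by term:
    ∫_0^5 9*x^4 dx = 5625;  ∫_0^5 24*x^3 dx = 3750;  ∫_0^5 -2*x^2 dx = -250/3;
    ∫_0^5 -24*x dx = -300;  ∫_0^5 9 dx = 45.
  Sum: 5625 + 3750 − 250/3 − 300 + 45 = 27110/3.
Adding: ||u||_{H^1}^2 = 395375/21 + 27110/3 = 585145/21.


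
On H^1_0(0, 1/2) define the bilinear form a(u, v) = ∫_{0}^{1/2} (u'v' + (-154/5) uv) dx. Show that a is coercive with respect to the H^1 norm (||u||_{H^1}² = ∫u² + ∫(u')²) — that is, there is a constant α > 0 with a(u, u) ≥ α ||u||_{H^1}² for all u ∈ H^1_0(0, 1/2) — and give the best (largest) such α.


α = 2*(-77 + 10*π^2)/(5*(1 + 4*π^2))

Coercivity of a(·,·) on H^1_0(0, 1/2) means a(u, u) ≥ α ||u||_{H^1}² for every u ∈ H^1_0.
The interval has length L = 1/2, and Poincaré/coercivity depend only on L. Here a(u, u) = ∫(u')² + (-154/5)·∫u².
Here c = -154/5 < 0 with |c| < (π/L)² = 4*π^2, so coercivity still holds. The condition a(u,u) ≥ α||u||_{H^1}² reads (1−α)∫(u')² ≥ (α−c)∫u². Any admissible α is ≤ 1 (rapidly oscillating u have ∫u²/∫(u')² → 0), and α = 1 would force 0 ≥ (1−c)∫u², impossible since c < 1; so 1−α > 0. By the sharp Poincaré inequality on H^1_0 of an interval of length L, ∫(u')² ≥ (π/L)²∫u² with equality for the first sine mode sin(π(x−x₀)/L) (x₀ the left endpoint), so the inequality holds for all u iff (1−α)(π/L)² ≥ α − c, i.e. α ≤ ((π/L)² + c)/((π/L)² + 1) = (1 + c(L/π)²)/(1 + (L/π)²). (Direct route, valid since c ≤ 0: Poincaré gives c∫u² ≥ c(L/π)²∫(u')², so a(u,u) ≥ (1 + c(L/π)²)∫(u')², while ||u||_{H^1}² ≤ (1 + (L/π)²)∫(u')²; dividing yields the same α.) With (π/L)² = 4*π^2 and c = -154/5, the largest admissible constant is α = ((π/L)² + c)/((π/L)² + 1).
Simplifying, α = 2*(-77 + 10*π^2)/(5*(1 + 4*π^2)).


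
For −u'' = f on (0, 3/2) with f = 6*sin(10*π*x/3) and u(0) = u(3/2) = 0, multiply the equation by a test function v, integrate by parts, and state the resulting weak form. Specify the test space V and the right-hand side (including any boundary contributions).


V = H^1_0(0, 3/2) (so v(0) = v(3/2) = 0); weak form: ∫_0^3/2 u'v' dx = ∫_0^3/2 (6*sin(10*π*x/3)) v dx for all v ∈ V.

Multiply both sides by a test function v and integrate from 0 to 3/2:
  ∫_0^3/2 −u''(x) v(x) dx = ∫_0^3/2 f(x) v(x) dx.
Integrate the LHS by parts once:
  ∫_0^3/2 −u'' v dx = −[u'(x) v(x)]_0^3/2 + ∫_0^3/2 u'(x) v'(x) dx.
Thus ∫_0^3/2 u'(x) v'(x) dx = ∫_0^3/2 f(x) v(x) dx + [u'(x) v(x)]_0^3/2.
Choose V so that boundary terms are either known or forced to vanish.
u is Dirichlet: u(0) = u(3/2) = 0. Let V = H^1_0(0, 3/2); then v(0) = v(3/2) = 0, and [u' v]_0^3/2 = 0.
Weak formulation: find u (satisfying any essential BC) such that ∫_0^3/2 u'(x) v'(x) dx = ∫_0^3/2 f v dx for all v ∈ V.
Substituting f(x) = 6*sin(10*π*x/3), the right-hand side is ∫_0^3/2 (6*sin(10*π*x/3)) v dx.


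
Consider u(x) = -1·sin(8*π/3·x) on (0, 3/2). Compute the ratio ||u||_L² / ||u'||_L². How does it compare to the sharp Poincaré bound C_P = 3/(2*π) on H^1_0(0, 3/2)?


||u||_L² / ||u'||_L² = 3/(8*π) < C_P = 3/(2*π).

u(x) = -1·sin(8*π/3·x), so u'(x) = -8*π*cos(8*π*x/3)/3.
Writing u(x) = A·sin(kπx/L) with A = -1 and k = 4, use ∫_0^L sin²(kπx/L) dx = L/2 and ∫_0^L cos²(kπx/L) dx = L/2.
u² = 1·sin²(8*π/3·x) and (u')² = 64*π^2/9·cos²(8*π/3·x), and each of sin², cos² integrates to L/2 = 3/4 over (0, 3/2).
∫_0^3/2 u² dx = 3/4, so ||u||_L² = sqrt(3)/2.
∫_0^3/2 (u')² dx = 16*π^2/3, so ||u'||_L² = 4*sqrt(3)*π/3.
Ratio ||u||_L² / ||u'||_L² = 3/(8*π).
Sharp Poincaré constant on H^1_0(0, 3/2) is C_P = L/π = 3/(2*π), achieved by sin(2*π/3·x).
This is the k = 4 harmonic; the ratio L/(kπ) is strictly less than C_P = L/π, consistent with the sharp inequality ||u||_L² ≤ C_P ||u'||_L².


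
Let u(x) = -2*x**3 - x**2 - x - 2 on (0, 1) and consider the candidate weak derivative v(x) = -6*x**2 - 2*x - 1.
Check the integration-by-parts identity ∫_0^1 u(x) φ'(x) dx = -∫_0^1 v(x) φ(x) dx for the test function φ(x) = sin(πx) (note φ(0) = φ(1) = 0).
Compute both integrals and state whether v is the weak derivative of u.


LHS = -24/π^3 + 10/π, RHS = -24/π^3 + 10/π. Yes, v = u' weakly.

u(x) = -2*x**3 - x**2 - x - 2, classical derivative u'(x) = -6*x**2 - 2*x - 1.
φ(x) = sin(πx), so φ'(x) = π*cos(π*x).
Note φ(0) = φ(1) = 0, so the boundary term u·φ vanishes.
LHS = ∫_0^1 u(x) φ'(x) dx = ∫_0^1 (-2*π*x^3*cos(π*x) - π*x^2*cos(π*x) - π*x*cos(π*x) - 2*π*cos(π*x)) dx. Term by term:
  ∫_0^1 -2*π*cos(π*x) dx = 0;  ∫_0^1 -π*x*cos(π*x) dx = 2/π;  ∫_0^1 -π*x^2*cos(π*x) dx = 2/π;
  ∫_0^1 -2*π*x^3*cos(π*x) dx = -24/π^3 + 6/π.
Sum: 0 + 2/π + 2/π + -24/π^3 + 6/π = -24/π^3 + 10/π.
So LHS = -24/π^3 + 10/π.
∫_0^1 v(x) φ(x) dx = ∫_0^1 (-6*x^2*sin(π*x) - 2*x*sin(π*x) - sin(π*x)) dx. Term by term:
  ∫_0^1 -sin(π*x) dx = -2/π;  ∫_0^1 -6*x^2*sin(π*x) dx = -6/π + 24/π^3;  ∫_0^1 -2*x*sin(π*x) dx = -2/π.
Sum: -2/π + -6/π + 24/π^3 − 2/π = -10/π + 24/π^3.
So RHS = -∫_0^1 v(x) φ(x) dx = -24/π^3 + 10/π.
LHS = RHS, so the identity holds for this test φ.
Moreover u is smooth here and v(x) = u'(x) = -6*x**2 - 2*x - 1 pointwise, so the identity holds for every test function. Hence v is the weak derivative of u.


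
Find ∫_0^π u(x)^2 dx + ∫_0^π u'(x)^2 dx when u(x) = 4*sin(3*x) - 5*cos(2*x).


||u||_{H^1(0,π)}^2 = -240 + 285*π/2

u'(x) = 10*sin(2*x) + 12*cos(3*x).
Expand u² and (u')² and integrate term by term on (0, π), using: for integers n ≥ 1, ∫_0^π sin²(nx) dx = ∫_0^π cos²(nx) dx = π/2; for n ≠ n', ∫_0^π sin(nx)sin(n'x) dx = ∫_0^π cos(nx)cos(n'x) dx = 0; and by product-to-sum, ∫_0^π sin(nx)cos(n'x) dx = ½∫_0^π [sin((n+n')x) + sin((n−n')x)] dx, which is 0 when n+n' is even and 2n/(n²−n'²) when n+n' is odd (it need not vanish on (0, π)).
  u² squared terms: (-5)²·∫cos(2x)² dx = 25·π/2 = 25*π/2;  (4)²·∫sin(3x)² dx = 16·π/2 = 8*π.
  u² cross terms: 2·(-5)·(4)·∫cos(2x)·sin(3x) dx = -40·(6/5) = -48.
  So ∫_0^π u² dx = 25*π/2 + 8*π − 48 = -48 + 41*π/2.
  (u')² squared terms: (10)²·∫sin(2x)² dx = 100·π/2 = 50*π;  (12)²·∫cos(3x)² dx = 144·π/2 = 72*π.
  (u')² cross terms: 2·(10)·(12)·∫sin(2x)·cos(3x) dx = 240·(-4/5) = -192.
  So ∫_0^π (u')² dx = 50*π + 72*π − 192 = -192 + 122*π.
||u||_{H^1}^2 = (-48 + 41*π/2) + (-192 + 122*π) = -240 + 285*π/2.


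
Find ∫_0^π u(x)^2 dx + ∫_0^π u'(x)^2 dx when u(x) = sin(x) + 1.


||u||_{H^1(0,π)}^2 = 4 + 2*π

u'(x) = cos(x).
Expand u² and (u')² and integrate term by term on (0, π), using: for integers n ≥ 1, ∫_0^π sin²(nx) dx = ∫_0^π cos²(nx) dx = π/2; for n ≠ n', ∫_0^π sin(nx)sin(n'x) dx = ∫_0^π cos(nx)cos(n'x) dx = 0; and by product-to-sum, ∫_0^π sin(nx)cos(n'x) dx = ½∫_0^π [sin((n+n')x) + sin((n−n')x)] dx, which is 0 when n+n' is even and 2n/(n²−n'²) when n+n' is odd (it need not vanish on (0, π)). For the constant mode: ∫_0^π 1 dx = π, ∫_0^π cos(nx) dx = 0, ∫_0^π sin(nx) dx = (1−(−1)^n)/n.
  u² squared terms: (1)²·∫1 dx = 1·π = π;  (1)²·∫sin(x)² dx = 1·π/2 = π/2.
  u² cross terms: 2·(1)·(1)·∫1·sin(x) dx = 2·(2) = 4.
  So ∫_0^π u² dx = π + π/2 + 4 = 4 + 3*π/2.
  (u')² squared terms: (1)²·∫cos(x)² dx = 1·π/2 = π/2.
  So ∫_0^π (u')² dx = π/2.
||u||_{H^1}^2 = (4 + 3*π/2) + (π/2) = 4 + 2*π.


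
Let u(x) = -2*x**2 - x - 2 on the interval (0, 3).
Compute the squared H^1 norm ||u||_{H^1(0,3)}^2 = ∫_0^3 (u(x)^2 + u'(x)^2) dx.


||u||_{H^1}^2 = 2847/5

The H^1 norm (squared) on an interval (0, L) is
  ||u||_{H^1}^2 = ∫_0^L u(x)^2 dx + ∫_0^L u'(x)^2 dx.
Compute u'(x) = -4*x - 1.
Then u(x)^2 = 4*x**4 + 4*x**3 + 9*x**2 + 4*x + 4 and u'(x)^2 = 16*x**2 + 8*x + 1.
Integrate each monomial from 0 to 3 using ∫_0^3 c·x^n dx = c·3^(n+1)/(n+1):
  ∫_0^3 u(x)^2 dx = ∫_0^3 (4*x^4 + 4*x^3 + 9*x^2 + 4*x + 4) dx. Term by term:
    ∫_0^3 4*x^4 dx = 972/5;  ∫_0^3 4*x^3 dx = 81;  ∫_0^3 9*x^2 dx = 81;
    ∫_0^3 4*x dx = 18;  ∫_0^3 4 dx = 12.
  Sum: 972/5 + 81 + 81 + 18 + 12 = 1932/5.
  ∫_0^3 u'(x)^2 dx = ∫_0^3 (16*x^2 + 8*x + 1) dx. Term by term:
    ∫_0^3 16*x^2 dx = 144;  ∫_0^3 8*x dx = 36;  ∫_0^3 1 dx = 3.
  Sum: 144 + 36 + 3 = 183.
Adding: ||u||_{H^1}^2 = 1932/5 + 183 = 2847/5.


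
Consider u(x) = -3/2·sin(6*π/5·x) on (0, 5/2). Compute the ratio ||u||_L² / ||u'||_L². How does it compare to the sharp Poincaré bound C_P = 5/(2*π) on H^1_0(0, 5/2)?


||u||_L² / ||u'||_L² = 5/(6*π) < C_P = 5/(2*π).

u(x) = -3/2·sin(6*π/5·x), so u'(x) = -9*π*cos(6*π*x/5)/5.
Writing u(x) = A·sin(kπx/L) with A = -3/2 and k = 3, use ∫_0^L sin²(kπx/L) dx = L/2 and ∫_0^L cos²(kπx/L) dx = L/2.
u² = 9/4·sin²(6*π/5·x) and (u')² = 81*π^2/25·cos²(6*π/5·x), and each of sin², cos² integrates to L/2 = 5/4 over (0, 5/2).
∫_0^5/2 u² dx = 45/16, so ||u||_L² = 3*sqrt(5)/4.
∫_0^5/2 (u')² dx = 81*π^2/20, so ||u'||_L² = 9*sqrt(5)*π/10.
Ratio ||u||_L² / ||u'||_L² = 5/(6*π).
Sharp Poincaré constant on H^1_0(0, 5/2) is C_P = L/π = 5/(2*π), achieved by sin(2*π/5·x).
This is the k = 3 harmonic; the ratio L/(kπ) is strictly less than C_P = L/π, consistent with the sharp inequality ||u||_L² ≤ C_P ||u'||_L².


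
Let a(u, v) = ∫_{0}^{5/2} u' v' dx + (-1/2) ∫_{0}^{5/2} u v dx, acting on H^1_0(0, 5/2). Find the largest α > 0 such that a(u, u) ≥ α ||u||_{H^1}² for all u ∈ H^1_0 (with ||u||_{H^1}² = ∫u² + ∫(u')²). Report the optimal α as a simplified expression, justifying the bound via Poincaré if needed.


α = (-25 + 8*π^2)/(2*(25 + 4*π^2))

Coercivity of a(·,·) on H^1_0(0, 5/2) means a(u, u) ≥ α ||u||_{H^1}² for every u ∈ H^1_0.
The interval has length L = 5/2, and Poincaré/coercivity depend only on L. Here a(u, u) = ∫(u')² + (-1/2)·∫u².
Here c = -1/2 < 0 with |c| < (π/L)² = 4*π^2/25, so coercivity still holds. The condition a(u,u) ≥ α||u||_{H^1}² reads (1−α)∫(u')² ≥ (α−c)∫u². Any admissible α is ≤ 1 (rapidly oscillating u have ∫u²/∫(u')² → 0), and α = 1 would force 0 ≥ (1−c)∫u², impossible since c < 1; so 1−α > 0. By the sharp Poincaré inequality on H^1_0 of an interval of length L, ∫(u')² ≥ (π/L)²∫u² with equality for the first sine mode sin(π(x−x₀)/L) (x₀ the left endpoint), so the inequality holds for all u iff (1−α)(π/L)² ≥ α − c, i.e. α ≤ ((π/L)² + c)/((π/L)² + 1) = (1 + c(L/π)²)/(1 + (L/π)²). (Direct route, valid since c ≤ 0: Poincaré gives c∫u² ≥ c(L/π)²∫(u')², so a(u,u) ≥ (1 + c(L/π)²)∫(u')², while ||u||_{H^1}² ≤ (1 + (L/π)²)∫(u')²; dividing yields the same α.) With (π/L)² = 4*π^2/25 and c = -1/2, the largest admissible constant is α = ((π/L)² + c)/((π/L)² + 1).
Simplifying, α = (-25 + 8*π^2)/(2*(25 + 4*π^2)).


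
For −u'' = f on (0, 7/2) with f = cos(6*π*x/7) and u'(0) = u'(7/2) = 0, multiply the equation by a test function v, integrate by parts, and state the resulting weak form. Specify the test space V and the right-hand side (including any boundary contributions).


V = H^1(0, 7/2) (no boundary constraint on v; u is determined up to an additive constant); weak form: ∫_0^7/2 u'v' dx = ∫_0^7/2 (cos(6*π*x/7)) v dx for all v ∈ V.

Multiply both sides by a test function v and integrate from 0 to 7/2:
  ∫_0^7/2 −u''(x) v(x) dx = ∫_0^7/2 f(x) v(x) dx.
Integrate the LHS by parts once:
  ∫_0^7/2 −u'' v dx = −[u'(x) v(x)]_0^7/2 + ∫_0^7/2 u'(x) v'(x) dx.
Thus ∫_0^7/2 u'(x) v'(x) dx = ∫_0^7/2 f(x) v(x) dx + [u'(x) v(x)]_0^7/2.
Choose V so that boundary terms are either known or forced to vanish.
u has homogeneous Neumann: u'(0) = u'(7/2) = 0. So [u' v]_0^7/2 = 0·v(7/2) − 0·v(0) = 0 for any v; take V = H^1(0, 7/2).
Weak formulation: find u (satisfying any essential BC) such that ∫_0^7/2 u'(x) v'(x) dx = ∫_0^7/2 f v dx for all v ∈ V (homogeneous Neumann, so boundary terms vanish).
Substituting f(x) = cos(6*π*x/7), the right-hand side is ∫_0^7/2 (cos(6*π*x/7)) v dx.
Compatibility check (pure Neumann): taking v ≡ 1 ∈ V gives 0 = ∫_0^7/2 f dx + (0) − (0), i.e. ∫_0^7/2 f dx must equal u'(0) − u'(7/2) = 0. Indeed ∫_0^7/2 (cos(6*π*x/7)) dx = 0, so the data are compatible. The solution is then unique only up to an additive constant (fix it e.g. by requiring ∫_0^7/2 u dx = 0).


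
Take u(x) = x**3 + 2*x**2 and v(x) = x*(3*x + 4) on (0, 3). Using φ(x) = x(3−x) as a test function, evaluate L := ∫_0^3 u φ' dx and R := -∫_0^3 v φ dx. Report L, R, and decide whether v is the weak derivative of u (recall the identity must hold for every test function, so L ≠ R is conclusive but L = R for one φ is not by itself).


LHS = -1269/20, RHS = -1269/20. Yes, v = u' weakly.

u(x) = x**3 + 2*x**2, classical derivative u'(x) = 3*x**2 + 4*x.
φ(x) = x(3−x), so φ'(x) = 3 - 2*x.
Note φ(0) = φ(3) = 0, so the boundary term u·φ vanishes.
LHS = ∫_0^3 u(x) φ'(x) dx = ∫_0^3 (-2*x^4 - x^3 + 6*x^2) dx. Term by term:
  ∫_0^3 -2*x^4 dx = -486/5;  ∫_0^3 -x^3 dx = -81/4;  ∫_0^3 6*x^2 dx = 54.
Sum: -486/5 − 81/4 + 54 = -1269/20.
So LHS = -1269/20.
∫_0^3 v(x) φ(x) dx = ∫_0^3 (-3*x^4 + 5*x^3 + 12*x^2) dx. Term by term:
  ∫_0^3 -3*x^4 dx = -729/5;  ∫_0^3 5*x^3 dx = 405/4;  ∫_0^3 12*x^2 dx = 108.
Sum: -729/5 + 405/4 + 108 = 1269/20.
So RHS = -∫_0^3 v(x) φ(x) dx = -1269/20.
LHS = RHS, so the identity holds for this test φ.
Moreover u is smooth here and v(x) = u'(x) = 3*x**2 + 4*x pointwise, so the identity holds for every test function. Hence v is the weak derivative of u.


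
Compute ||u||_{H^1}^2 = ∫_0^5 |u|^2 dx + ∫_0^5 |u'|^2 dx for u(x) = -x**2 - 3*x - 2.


||u||_{H^1}^2 = 15815/6

The H^1 norm (squared) on an interval (0, L) is
  ||u||_{H^1}^2 = ∫_0^L u(x)^2 dx + ∫_0^L u'(x)^2 dx.
Compute u'(x) = -2*x - 3.
Then u(x)^2 = x**4 + 6*x**3 + 13*x**2 + 12*x + 4 and u'(x)^2 = 4*x**2 + 12*x + 9.
Integrate each monomial from 0 to 5 using ∫_0^5 c·x^n dx = c·5^(n+1)/(n+1):
  ∫_0^5 u(x)^2 dx = ∫_0^5 (x^4 + 6*x^3 + 13*x^2 + 12*x + 4) dx. Term by term:
    ∫_0^5 x^4 dx = 625;  ∫_0^5 6*x^3 dx = 1875/2;  ∫_0^5 13*x^2 dx = 1625/3;
    ∫_0^5 12*x dx = 150;  ∫_0^5 4 dx = 20.
  Sum: 625 + 1875/2 + 1625/3 + 150 + 20 = 13645/6.
  ∫_0^5 u'(x)^2 dx = ∫_0^5 (4*x^2 + 12*x + 9) dx. Term by term:
    ∫_0^5 4*x^2 dx = 500/3;  ∫_0^5 12*x dx = 150;  ∫_0^5 9 dx = 45.
  Sum: 500/3 + 150 + 45 = 1085/3.
Adding: ||u||_{H^1}^2 = 13645/6 + 1085/3 = 15815/6.


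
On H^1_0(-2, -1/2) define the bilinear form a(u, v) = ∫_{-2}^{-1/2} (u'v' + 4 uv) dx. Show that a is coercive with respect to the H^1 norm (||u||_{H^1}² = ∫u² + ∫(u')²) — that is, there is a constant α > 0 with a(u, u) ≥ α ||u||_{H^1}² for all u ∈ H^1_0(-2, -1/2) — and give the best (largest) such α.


α = 1

Coercivity of a(·,·) on H^1_0(-2, -1/2) means a(u, u) ≥ α ||u||_{H^1}² for every u ∈ H^1_0.
The interval has length L = 3/2, and Poincaré/coercivity depend only on L. Here a(u, u) = ∫(u')² + (4)·∫u².
Here c = 4 ≥ 1, so a(u,u) = ∫(u')² + c∫u² ≥ ∫(u')² + ∫u² = ||u||_{H^1}², i.e. α = 1 works. No larger α is possible: a(u,u) ≥ α||u||_{H^1}² means (1−α)∫(u')² ≥ (α−c)∫u², and for the modes u_n = sin(nπ(x−x₀)/L) (x₀ the left endpoint) one has ∫u_n²/∫(u_n')² = (L/(nπ))² → 0, so a(u_n,u_n)/||u_n||_{H^1}² → 1. Hence the optimal constant is α = 1.
Therefore α = 1.


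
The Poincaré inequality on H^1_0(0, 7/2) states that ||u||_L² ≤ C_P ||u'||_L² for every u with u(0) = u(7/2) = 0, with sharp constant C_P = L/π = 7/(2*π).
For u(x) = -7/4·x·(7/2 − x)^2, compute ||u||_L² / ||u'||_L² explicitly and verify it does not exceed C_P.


||u||_L² / ||u'||_L² = sqrt(14)/4 < C_P = 7/(2*π).

u(x) = -7/4·x·(7/2 − x)^2, so u'(x) = -21*x^2/4 + 49*x/2 - 343/16.
u(x) = -7/4·x·(7/2 − x)^2 vanishes at x = 0 and x = 7/2, so u ∈ H^1_0(0, 7/2). Differentiate via the product rule and integrate the resulting polynomials term by term.
  ∫_0^7/2 u² dx = ∫_0^7/2 (49*x^6/16 - 343*x^5/8 + 7203*x^4/32 - 16807*x^3/32 + 117649*x^2/256) dx. Term by term:
    ∫_0^7/2 49*x^6/16 dx = 5764801/2048;  ∫_0^7/2 -343*x^5/8 dx = -40353607/3072;  ∫_0^7/2 7203*x^4/32 dx = 121060821/5120;
    ∫_0^7/2 -16807*x^3/32 dx = -40353607/2048;  ∫_0^7/2 117649*x^2/256 dx = 40353607/6144.
  Sum: 5764801/2048 − 40353607/3072 + 121060821/5120 − 40353607/2048 + 40353607/6144 = 5764801/30720.
  ∫_0^7/2 (u')² dx = ∫_0^7/2 (441*x^4/16 - 1029*x^3/4 + 26411*x^2/32 - 16807*x/16 + 117649/256) dx. Term by term:
    ∫_0^7/2 441*x^4/16 dx = 7411887/2560;  ∫_0^7/2 -1029*x^3/4 dx = -2470629/256;  ∫_0^7/2 26411*x^2/32 dx = 9058973/768;
    ∫_0^7/2 -16807*x/16 dx = -823543/128;  ∫_0^7/2 117649/256 dx = 823543/512.
  Sum: 7411887/2560 − 2470629/256 + 9058973/768 − 823543/128 + 823543/512 = 823543/3840.
∫_0^7/2 u² dx = 5764801/30720, so ||u||_L² = 2401*sqrt(30)/960.
∫_0^7/2 (u')² dx = 823543/3840, so ||u'||_L² = 343*sqrt(105)/240.
Ratio ||u||_L² / ||u'||_L² = sqrt(14)/4.
Sharp Poincaré constant on H^1_0(0, 7/2) is C_P = L/π = 7/(2*π), achieved by sin(2*π/7·x).
A polynomial bump cannot attain the sharp Poincaré constant (only the first sine eigenfunction does), so the ratio is strictly less than C_P, consistent with ||u||_L² ≤ C_P ||u'||_L².


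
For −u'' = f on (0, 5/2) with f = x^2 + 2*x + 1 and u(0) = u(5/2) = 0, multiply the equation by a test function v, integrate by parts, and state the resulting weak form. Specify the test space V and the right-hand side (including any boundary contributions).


V = H^1_0(0, 5/2) (so v(0) = v(5/2) = 0); weak form: ∫_0^5/2 u'v' dx = ∫_0^5/2 (x^2 + 2*x + 1) v dx for all v ∈ V.

Multiply both sides by a test function v and integrate from 0 to 5/2:
  ∫_0^5/2 −u''(x) v(x) dx = ∫_0^5/2 f(x) v(x) dx.
Integrate the LHS by parts once:
  ∫_0^5/2 −u'' v dx = −[u'(x) v(x)]_0^5/2 + ∫_0^5/2 u'(x) v'(x) dx.
Thus ∫_0^5/2 u'(x) v'(x) dx = ∫_0^5/2 f(x) v(x) dx + [u'(x) v(x)]_0^5/2.
Choose V so that boundary terms are either known or forced to vanish.
u is Dirichlet: u(0) = u(5/2) = 0. Let V = H^1_0(0, 5/2); then v(0) = v(5/2) = 0, and [u' v]_0^5/2 = 0.
Weak formulation: find u (satisfying any essential BC) such that ∫_0^5/2 u'(x) v'(x) dx = ∫_0^5/2 f v dx for all v ∈ V.
Substituting f(x) = x^2 + 2*x + 1, the right-hand side is ∫_0^5/2 (x^2 + 2*x + 1) v dx.


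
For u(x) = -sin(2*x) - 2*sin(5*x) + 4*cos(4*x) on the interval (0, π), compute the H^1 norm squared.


||u||_{H^1(0,π)}^2 = -2720/9 + 381*π/2

u'(x) = -16*sin(4*x) - 2*cos(2*x) - 10*cos(5*x).
Expand u² and (u')² and integrate term by term on (0, π), using: for integers n ≥ 1, ∫_0^π sin²(nx) dx = ∫_0^π cos²(nx) dx = π/2; for n ≠ n', ∫_0^π sin(nx)sin(n'x) dx = ∫_0^π cos(nx)cos(n'x) dx = 0; and by product-to-sum, ∫_0^π sin(nx)cos(n'x) dx = ½∫_0^π [sin((n+n')x) + sin((n−n')x)] dx, which is 0 when n+n' is even and 2n/(n²−n'²) when n+n' is odd (it need not vanish on (0, π)).
  u² squared terms: (-1)²·∫sin(2x)² dx = 1·π/2 = π/2;  (-2)²·∫sin(5x)² dx = 4·π/2 = 2*π;  (4)²·∫cos(4x)² dx = 16·π/2 = 8*π.
  u² cross terms: 2·(-1)·(-2)·∫sin(2x)·sin(5x) dx = 4·(0) = 0;  2·(-1)·(4)·∫sin(2x)·cos(4x) dx = -8·(0) = 0;  2·(-2)·(4)·∫sin(5x)·cos(4x) dx = -16·(10/9) = -160/9.
  So ∫_0^π u² dx = π/2 + 2*π + 8*π + 0 + 0 − 160/9 = -160/9 + 21*π/2.
  (u')² squared terms: (-16)²·∫sin(4x)² dx = 256·π/2 = 128*π;  (-10)²·∫cos(5x)² dx = 100·π/2 = 50*π;  (-2)²·∫cos(2x)² dx = 4·π/2 = 2*π.
  (u')² cross terms: 2·(-16)·(-10)·∫sin(4x)·cos(5x) dx = 320·(-8/9) = -2560/9;  2·(-16)·(-2)·∫sin(4x)·cos(2x) dx = 64·(0) = 0;  2·(-10)·(-2)·∫cos(5x)·cos(2x) dx = 40·(0) = 0.
  So ∫_0^π (u')² dx = 128*π + 50*π + 2*π − 2560/9 + 0 + 0 = -2560/9 + 180*π.
||u||_{H^1}^2 = (-160/9 + 21*π/2) + (-2560/9 + 180*π) = -2720/9 + 381*π/2.


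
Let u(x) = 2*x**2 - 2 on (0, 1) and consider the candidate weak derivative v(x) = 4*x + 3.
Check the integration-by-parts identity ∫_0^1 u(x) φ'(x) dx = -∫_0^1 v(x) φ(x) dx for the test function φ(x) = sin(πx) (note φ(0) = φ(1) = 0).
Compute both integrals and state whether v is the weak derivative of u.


LHS = -4/π, RHS = -10/π. No, v is not the weak derivative of u.

u(x) = 2*x**2 - 2, classical derivative u'(x) = 4*x.
φ(x) = sin(πx), so φ'(x) = π*cos(π*x).
Note φ(0) = φ(1) = 0, so the boundary term u·φ vanishes.
LHS = ∫_0^1 u(x) φ'(x) dx = ∫_0^1 (2*π*x^2*cos(π*x) - 2*π*cos(π*x)) dx. Term by term:
  ∫_0^1 -2*π*cos(π*x) dx = 0;  ∫_0^1 2*π*x^2*cos(π*x) dx = -4/π.
Sum: 0 − 4/π = -4/π.
So LHS = -4/π.
∫_0^1 v(x) φ(x) dx = ∫_0^1 (4*x*sin(π*x) + 3*sin(π*x)) dx. Term by term:
  ∫_0^1 3*sin(π*x) dx = 6/π;  ∫_0^1 4*x*sin(π*x) dx = 4/π.
Sum: 6/π + 4/π = 10/π.
So RHS = -∫_0^1 v(x) φ(x) dx = -10/π.
LHS − RHS = 6/π ≠ 0, so the identity fails.
(For a valid weak derivative the identity must hold for EVERY test function, in particular this one. The failure shows v is NOT the weak derivative of u.)
Correct weak derivative would be u'(x) = 4*x.


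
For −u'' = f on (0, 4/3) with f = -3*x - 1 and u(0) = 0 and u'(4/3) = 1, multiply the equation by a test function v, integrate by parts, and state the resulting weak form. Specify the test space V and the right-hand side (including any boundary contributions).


V = {v ∈ H^1(0, 4/3) : v(0) = 0} (test functions vanish at x = 0 where u is specified); weak form: ∫_0^4/3 u'v' dx = ∫_0^4/3 (-3*x - 1) v dx + v(4/3) for all v ∈ V.

Multiply both sides by a test function v and integrate from 0 to 4/3:
  ∫_0^4/3 −u''(x) v(x) dx = ∫_0^4/3 f(x) v(x) dx.
Integrate the LHS by parts once:
  ∫_0^4/3 −u'' v dx = −[u'(x) v(x)]_0^4/3 + ∫_0^4/3 u'(x) v'(x) dx.
Thus ∫_0^4/3 u'(x) v'(x) dx = ∫_0^4/3 f(x) v(x) dx + [u'(x) v(x)]_0^4/3.
Choose V so that boundary terms are either known or forced to vanish.
Mixed BC: u(0) = 0 (Dirichlet) and u'(4/3) = 1 (Neumann). Define V = {v ∈ H^1(0, 4/3) : v(0) = 0}. Then [u' v]_0^4/3 = u'(4/3)·v(4/3) − u'(0)·0 = v(4/3).
Weak formulation: find u (satisfying any essential BC) such that ∫_0^4/3 u'(x) v'(x) dx = ∫_0^4/3 f v dx + v(4/3) for all v ∈ V (Dirichlet at 0 absorbed into V; Neumann datum at x = 4/3 contributes the boundary term).
Substituting f(x) = -3*x - 1, the right-hand side is ∫_0^4/3 (-3*x - 1) v dx + v(4/3).


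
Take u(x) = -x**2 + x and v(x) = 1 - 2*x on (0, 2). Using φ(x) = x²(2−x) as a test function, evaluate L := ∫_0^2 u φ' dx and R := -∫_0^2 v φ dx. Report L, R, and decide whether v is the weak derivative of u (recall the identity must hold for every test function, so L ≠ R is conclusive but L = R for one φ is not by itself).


LHS = 28/15, RHS = 28/15. Yes, v = u' weakly.

u(x) = -x**2 + x, classical derivative u'(x) = 1 - 2*x.
φ(x) = x²(2−x), so φ'(x) = x*(4 - 3*x).
Note φ(0) = φ(2) = 0, so the boundary term u·φ vanishes.
LHS = ∫_0^2 u(x) φ'(x) dx = ∫_0^2 (3*x^4 - 7*x^3 + 4*x^2) dx. Term by term:
  ∫_0^2 3*x^4 dx = 96/5;  ∫_0^2 -7*x^3 dx = -28;  ∫_0^2 4*x^2 dx = 32/3.
Sum: 96/5 − 28 + 32/3 = 28/15.
So LHS = 28/15.
∫_0^2 v(x) φ(x) dx = ∫_0^2 (2*x^4 - 5*x^3 + 2*x^2) dx. Term by term:
  ∫_0^2 2*x^4 dx = 64/5;  ∫_0^2 -5*x^3 dx = -20;  ∫_0^2 2*x^2 dx = 16/3.
Sum: 64/5 − 20 + 16/3 = -28/15.
So RHS = -∫_0^2 v(x) φ(x) dx = 28/15.
LHS = RHS, so the identity holds for this test φ.
Moreover u is smooth here and v(x) = u'(x) = 1 - 2*x pointwise, so the identity holds for every test function. Hence v is the weak derivative of u.
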